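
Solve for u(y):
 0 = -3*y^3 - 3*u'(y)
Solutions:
 u(y) = C1 - y^4/4


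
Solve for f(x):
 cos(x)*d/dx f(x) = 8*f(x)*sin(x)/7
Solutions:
 f(x) = C1/cos(x)^(8/7)


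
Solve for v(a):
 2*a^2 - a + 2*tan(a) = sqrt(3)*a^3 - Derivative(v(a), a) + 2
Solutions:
 v(a) = C1 + sqrt(3)*a^4/4 - 2*a^3/3 + a^2/2 + 2*a + 2*log(cos(a))


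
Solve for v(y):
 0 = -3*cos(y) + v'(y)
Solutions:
 v(y) = C1 + 3*sin(y)


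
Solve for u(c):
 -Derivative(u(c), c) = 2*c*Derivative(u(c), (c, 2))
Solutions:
 u(c) = C1 + C2*sqrt(c)


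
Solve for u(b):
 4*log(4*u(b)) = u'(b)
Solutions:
 -Integral(1/(log(_y) + 2*log(2)), (_y, u(b)))/4 = C1 - b


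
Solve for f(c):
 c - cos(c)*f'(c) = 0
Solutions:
 f(c) = C1 + Integral(c/cos(c), c)


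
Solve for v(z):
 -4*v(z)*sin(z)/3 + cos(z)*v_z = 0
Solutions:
 v(z) = C1/cos(z)^(4/3)


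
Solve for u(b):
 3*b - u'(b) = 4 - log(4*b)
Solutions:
 u(b) = C1 + 3*b^2/2 + b*log(b) - 5*b + b*log(4)


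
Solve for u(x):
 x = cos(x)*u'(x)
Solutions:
 u(x) = C1 + Integral(x/cos(x), x)


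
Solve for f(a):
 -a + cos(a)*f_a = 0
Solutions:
 f(a) = C1 + Integral(a/cos(a), a)


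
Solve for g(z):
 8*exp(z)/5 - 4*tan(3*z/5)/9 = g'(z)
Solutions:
 g(z) = C1 + 8*exp(z)/5 + 20*log(cos(3*z/5))/27


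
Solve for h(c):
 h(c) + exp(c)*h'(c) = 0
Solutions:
 h(c) = C1*exp(exp(-c))


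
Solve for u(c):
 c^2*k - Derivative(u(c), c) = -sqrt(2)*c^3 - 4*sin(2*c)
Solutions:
 u(c) = C1 + sqrt(2)*c^4/4 + c^3*k/3 - 2*cos(2*c)


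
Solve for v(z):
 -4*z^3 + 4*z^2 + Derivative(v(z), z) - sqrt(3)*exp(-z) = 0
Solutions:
 v(z) = C1 + z^4 - 4*z^3/3 - sqrt(3)*exp(-z)


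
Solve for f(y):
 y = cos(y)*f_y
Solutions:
 f(y) = C1 + Integral(y/cos(y), y)


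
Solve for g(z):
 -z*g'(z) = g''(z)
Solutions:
 g(z) = C1 + C2*erf(sqrt(2)*z/2)


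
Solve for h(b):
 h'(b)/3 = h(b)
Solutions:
 h(b) = C1*exp(3*b)


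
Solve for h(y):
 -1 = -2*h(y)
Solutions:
 h(y) = 1/2


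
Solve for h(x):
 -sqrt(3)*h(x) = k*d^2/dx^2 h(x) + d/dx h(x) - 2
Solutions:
 h(x) = C1*exp(x*(sqrt(-4*sqrt(3)*k + 1) - 1)/(2*k)) + C2*exp(-x*(sqrt(-4*sqrt(3)*k + 1) + 1)/(2*k)) + 2*sqrt(3)/3


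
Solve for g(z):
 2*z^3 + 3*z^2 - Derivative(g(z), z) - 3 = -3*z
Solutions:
 g(z) = C1 + z^4/2 + z^3 + 3*z^2/2 - 3*z


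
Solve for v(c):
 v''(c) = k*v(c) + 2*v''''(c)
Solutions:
 v(c) = C1*exp(-c*sqrt(1 - sqrt(1 - 8*k))/2) + C2*exp(c*sqrt(1 - sqrt(1 - 8*k))/2) + C3*exp(-c*sqrt(sqrt(1 - 8*k) + 1)/2) + C4*exp(c*sqrt(sqrt(1 - 8*k) + 1)/2)


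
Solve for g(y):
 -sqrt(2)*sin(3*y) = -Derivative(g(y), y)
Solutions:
 g(y) = C1 - sqrt(2)*cos(3*y)/3


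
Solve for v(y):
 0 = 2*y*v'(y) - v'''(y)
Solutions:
 v(y) = C1 + Integral(C2*airyai(2^(1/3)*y) + C3*airybi(2^(1/3)*y), y)


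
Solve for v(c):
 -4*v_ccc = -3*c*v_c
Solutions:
 v(c) = C1 + Integral(C2*airyai(6^(1/3)*c/2) + C3*airybi(6^(1/3)*c/2), c)


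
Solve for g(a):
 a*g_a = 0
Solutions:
 g(a) = C1


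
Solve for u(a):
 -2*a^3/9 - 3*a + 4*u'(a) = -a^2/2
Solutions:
 u(a) = C1 + a^4/72 - a^3/24 + 3*a^2/8


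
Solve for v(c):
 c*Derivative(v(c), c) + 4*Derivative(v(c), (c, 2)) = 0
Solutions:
 v(c) = C1 + C2*erf(sqrt(2)*c/4)


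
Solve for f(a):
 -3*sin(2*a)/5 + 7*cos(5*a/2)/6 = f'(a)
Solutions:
 f(a) = C1 + 7*sin(5*a/2)/15 + 3*cos(2*a)/10


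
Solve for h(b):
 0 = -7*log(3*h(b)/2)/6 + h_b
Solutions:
 6*Integral(1/(-log(_y) - log(3) + log(2)), (_y, h(b)))/7 = C1 - b


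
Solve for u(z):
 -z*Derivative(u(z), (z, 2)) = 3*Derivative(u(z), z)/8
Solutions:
 u(z) = C1 + C2*z^(5/8)


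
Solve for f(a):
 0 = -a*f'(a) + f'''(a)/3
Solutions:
 f(a) = C1 + Integral(C2*airyai(3^(1/3)*a) + C3*airybi(3^(1/3)*a), a)


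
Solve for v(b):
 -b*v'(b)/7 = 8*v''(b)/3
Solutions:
 v(b) = C1 + C2*erf(sqrt(21)*b/28)


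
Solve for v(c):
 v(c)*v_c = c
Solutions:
 v(c) = -sqrt(C1 + c^2)
 v(c) = sqrt(C1 + c^2)


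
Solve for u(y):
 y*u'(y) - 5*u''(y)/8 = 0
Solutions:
 u(y) = C1 + C2*erfi(2*sqrt(5)*y/5)


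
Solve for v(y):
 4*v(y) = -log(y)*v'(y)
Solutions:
 v(y) = C1*exp(-4*li(y))


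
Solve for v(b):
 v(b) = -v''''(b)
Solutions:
 v(b) = (C1*sin(sqrt(2)*b/2) + C2*cos(sqrt(2)*b/2))*exp(-sqrt(2)*b/2) + (C3*sin(sqrt(2)*b/2) + C4*cos(sqrt(2)*b/2))*exp(sqrt(2)*b/2)


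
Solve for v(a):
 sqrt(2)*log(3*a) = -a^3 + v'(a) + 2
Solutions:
 v(a) = C1 + a^4/4 + sqrt(2)*a*log(a) - 2*a - sqrt(2)*a + sqrt(2)*a*log(3)


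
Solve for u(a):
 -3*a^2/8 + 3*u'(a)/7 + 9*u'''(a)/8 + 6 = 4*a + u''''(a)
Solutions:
 u(a) = C1 + C2*exp(a*(-3^(1/3)*7^(2/3)*(16*sqrt(382) + 319)^(1/3) - 21*3^(2/3)*7^(1/3)/(16*sqrt(382) + 319)^(1/3) + 42)/112)*sin(3^(1/6)*7^(1/3)*a*(-3^(2/3)*7^(1/3)*(16*sqrt(382) + 319)^(1/3) + 63/(16*sqrt(382) + 319)^(1/3))/112) + C3*exp(a*(-3^(1/3)*7^(2/3)*(16*sqrt(382) + 319)^(1/3) - 21*3^(2/3)*7^(1/3)/(16*sqrt(382) + 319)^(1/3) + 42)/112)*cos(3^(1/6)*7^(1/3)*a*(-3^(2/3)*7^(1/3)*(16*sqrt(382) + 319)^(1/3) + 63/(16*sqrt(382) + 319)^(1/3))/112) + C4*exp(a*(21*3^(2/3)*7^(1/3)/(16*sqrt(382) + 319)^(1/3) + 21 + 3^(1/3)*7^(2/3)*(16*sqrt(382) + 319)^(1/3))/56) + 7*a^3/24 + 14*a^2/3 - 595*a/32


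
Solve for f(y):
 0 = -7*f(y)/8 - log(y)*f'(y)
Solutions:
 f(y) = C1*exp(-7*li(y)/8)


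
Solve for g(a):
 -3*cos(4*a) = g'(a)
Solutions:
 g(a) = C1 - 3*sin(4*a)/4


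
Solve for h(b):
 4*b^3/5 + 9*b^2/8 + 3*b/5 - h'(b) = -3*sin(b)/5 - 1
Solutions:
 h(b) = C1 + b^4/5 + 3*b^3/8 + 3*b^2/10 + b - 3*cos(b)/5


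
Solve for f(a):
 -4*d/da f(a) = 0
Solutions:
 f(a) = C1


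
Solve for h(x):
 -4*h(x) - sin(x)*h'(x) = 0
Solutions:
 h(x) = C1*(cos(x)^2 + 2*cos(x) + 1)/(cos(x)^2 - 2*cos(x) + 1)


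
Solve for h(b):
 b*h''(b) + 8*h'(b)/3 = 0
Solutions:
 h(b) = C1 + C2/b^(5/3)


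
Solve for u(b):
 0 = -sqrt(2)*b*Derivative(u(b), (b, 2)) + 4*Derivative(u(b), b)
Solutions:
 u(b) = C1 + C2*b^(1 + 2*sqrt(2))


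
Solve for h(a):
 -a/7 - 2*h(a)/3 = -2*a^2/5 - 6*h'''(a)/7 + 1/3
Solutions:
 h(a) = C3*exp(21^(1/3)*a/3) + 3*a^2/5 - 3*a/14 + (C1*sin(3^(5/6)*7^(1/3)*a/6) + C2*cos(3^(5/6)*7^(1/3)*a/6))*exp(-21^(1/3)*a/6) - 1/2


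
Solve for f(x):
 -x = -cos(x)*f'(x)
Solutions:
 f(x) = C1 + Integral(x/cos(x), x)


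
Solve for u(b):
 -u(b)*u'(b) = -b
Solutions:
 u(b) = -sqrt(C1 + b^2)
 u(b) = sqrt(C1 + b^2)


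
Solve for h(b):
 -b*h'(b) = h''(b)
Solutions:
 h(b) = C1 + C2*erf(sqrt(2)*b/2)


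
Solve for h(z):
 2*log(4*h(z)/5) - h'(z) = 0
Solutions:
 -Integral(1/(log(_y) - log(5) + 2*log(2)), (_y, h(z)))/2 = C1 - z


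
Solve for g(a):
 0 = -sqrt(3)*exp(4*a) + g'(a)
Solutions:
 g(a) = C1 + sqrt(3)*exp(4*a)/4


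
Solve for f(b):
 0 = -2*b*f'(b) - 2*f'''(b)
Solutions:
 f(b) = C1 + Integral(C2*airyai(-b) + C3*airybi(-b), b)


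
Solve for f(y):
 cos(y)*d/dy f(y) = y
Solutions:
 f(y) = C1 + Integral(y/cos(y), y)


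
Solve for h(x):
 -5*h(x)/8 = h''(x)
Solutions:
 h(x) = C1*sin(sqrt(10)*x/4) + C2*cos(sqrt(10)*x/4)


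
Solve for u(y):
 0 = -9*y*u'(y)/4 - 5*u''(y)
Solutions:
 u(y) = C1 + C2*erf(3*sqrt(10)*y/20)


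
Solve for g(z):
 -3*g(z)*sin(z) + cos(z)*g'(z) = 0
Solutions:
 g(z) = C1/cos(z)^3


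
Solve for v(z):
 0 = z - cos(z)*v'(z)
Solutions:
 v(z) = C1 + Integral(z/cos(z), z)


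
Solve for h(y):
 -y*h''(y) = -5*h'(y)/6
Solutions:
 h(y) = C1 + C2*y^(11/6)


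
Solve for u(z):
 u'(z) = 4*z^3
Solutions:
 u(z) = C1 + z^4


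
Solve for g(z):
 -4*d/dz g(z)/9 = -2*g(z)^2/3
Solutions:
 g(z) = -2/(C1 + 3*z)


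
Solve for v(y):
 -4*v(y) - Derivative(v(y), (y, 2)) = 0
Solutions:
 v(y) = C1*sin(2*y) + C2*cos(2*y)


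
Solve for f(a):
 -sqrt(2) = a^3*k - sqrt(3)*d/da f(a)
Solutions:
 f(a) = C1 + sqrt(3)*a^4*k/12 + sqrt(6)*a/3


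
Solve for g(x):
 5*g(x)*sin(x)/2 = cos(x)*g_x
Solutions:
 g(x) = C1/cos(x)^(5/2)


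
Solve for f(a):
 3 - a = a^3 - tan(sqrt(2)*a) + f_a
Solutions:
 f(a) = C1 - a^4/4 - a^2/2 + 3*a - sqrt(2)*log(cos(sqrt(2)*a))/2


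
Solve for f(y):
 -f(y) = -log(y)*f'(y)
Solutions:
 f(y) = C1*exp(li(y))


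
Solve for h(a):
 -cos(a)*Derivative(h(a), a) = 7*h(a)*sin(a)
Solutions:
 h(a) = C1*cos(a)^7


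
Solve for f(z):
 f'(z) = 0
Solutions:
 f(z) = C1


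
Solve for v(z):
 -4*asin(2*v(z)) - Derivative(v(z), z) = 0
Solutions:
 Integral(1/asin(2*_y), (_y, v(z))) = C1 - 4*z


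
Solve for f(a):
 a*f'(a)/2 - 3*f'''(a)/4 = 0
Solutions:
 f(a) = C1 + Integral(C2*airyai(2^(1/3)*3^(2/3)*a/3) + C3*airybi(2^(1/3)*3^(2/3)*a/3), a)


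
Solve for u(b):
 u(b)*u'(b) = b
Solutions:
 u(b) = -sqrt(C1 + b^2)
 u(b) = sqrt(C1 + b^2)


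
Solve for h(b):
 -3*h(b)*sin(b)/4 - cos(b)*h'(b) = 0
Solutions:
 h(b) = C1*cos(b)^(3/4)


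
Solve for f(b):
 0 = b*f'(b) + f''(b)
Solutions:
 f(b) = C1 + C2*erf(sqrt(2)*b/2)


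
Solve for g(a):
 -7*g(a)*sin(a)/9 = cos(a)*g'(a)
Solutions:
 g(a) = C1*cos(a)^(7/9)


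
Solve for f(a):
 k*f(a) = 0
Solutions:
 f(a) = 0


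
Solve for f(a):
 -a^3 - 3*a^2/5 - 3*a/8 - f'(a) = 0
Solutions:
 f(a) = C1 - a^4/4 - a^3/5 - 3*a^2/16


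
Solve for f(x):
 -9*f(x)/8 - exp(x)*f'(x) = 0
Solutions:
 f(x) = C1*exp(9*exp(-x)/8)


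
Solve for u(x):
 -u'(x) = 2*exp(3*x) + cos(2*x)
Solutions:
 u(x) = C1 - 2*exp(3*x)/3 - sin(2*x)/2


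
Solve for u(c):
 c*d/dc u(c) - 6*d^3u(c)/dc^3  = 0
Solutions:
 u(c) = C1 + Integral(C2*airyai(6^(2/3)*c/6) + C3*airybi(6^(2/3)*c/6), c)


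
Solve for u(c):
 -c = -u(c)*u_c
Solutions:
 u(c) = -sqrt(C1 + c^2)
 u(c) = sqrt(C1 + c^2)


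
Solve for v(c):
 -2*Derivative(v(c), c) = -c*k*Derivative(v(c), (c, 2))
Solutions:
 v(c) = C1 + c^(((re(k) + 2)*re(k) + im(k)^2)/(re(k)^2 + im(k)^2))*(C2*sin(2*log(c)*Abs(im(k))/(re(k)^2 + im(k)^2)) + C3*cos(2*log(c)*im(k)/(re(k)^2 + im(k)^2)))


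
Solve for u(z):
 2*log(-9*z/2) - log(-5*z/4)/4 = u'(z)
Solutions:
 u(z) = C1 + 7*z*log(-z)/4 + z*(-log(20) - 7/4 + log(2)/2 + 3*log(5)/4 + 4*log(3))


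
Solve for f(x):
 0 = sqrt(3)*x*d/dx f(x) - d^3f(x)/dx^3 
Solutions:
 f(x) = C1 + Integral(C2*airyai(3^(1/6)*x) + C3*airybi(3^(1/6)*x), x)


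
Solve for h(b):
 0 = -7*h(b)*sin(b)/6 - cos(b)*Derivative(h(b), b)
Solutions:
 h(b) = C1*cos(b)^(7/6)


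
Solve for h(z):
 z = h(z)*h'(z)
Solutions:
 h(z) = -sqrt(C1 + z^2)
 h(z) = sqrt(C1 + z^2)


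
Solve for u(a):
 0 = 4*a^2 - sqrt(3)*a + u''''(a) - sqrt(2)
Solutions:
 u(a) = C1 + C2*a + C3*a^2 + C4*a^3 - a^6/90 + sqrt(3)*a^5/120 + sqrt(2)*a^4/24


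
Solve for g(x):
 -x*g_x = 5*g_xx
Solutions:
 g(x) = C1 + C2*erf(sqrt(10)*x/10)


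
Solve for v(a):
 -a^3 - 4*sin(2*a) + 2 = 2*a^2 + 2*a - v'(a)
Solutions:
 v(a) = C1 + a^4/4 + 2*a^3/3 + a^2 - 2*a - 2*cos(2*a)


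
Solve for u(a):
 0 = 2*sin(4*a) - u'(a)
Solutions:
 u(a) = C1 - cos(4*a)/2


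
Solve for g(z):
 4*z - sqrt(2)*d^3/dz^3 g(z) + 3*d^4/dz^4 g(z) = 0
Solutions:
 g(z) = C1 + C2*z + C3*z^2 + C4*exp(sqrt(2)*z/3) + sqrt(2)*z^4/12 + z^3


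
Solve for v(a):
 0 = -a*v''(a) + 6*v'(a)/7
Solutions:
 v(a) = C1 + C2*a^(13/7)


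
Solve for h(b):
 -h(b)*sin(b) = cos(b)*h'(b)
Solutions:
 h(b) = C1*cos(b)


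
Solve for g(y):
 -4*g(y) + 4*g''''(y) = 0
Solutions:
 g(y) = C1*exp(-y) + C2*exp(y) + C3*sin(y) + C4*cos(y)


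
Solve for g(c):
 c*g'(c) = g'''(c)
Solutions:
 g(c) = C1 + Integral(C2*airyai(c) + C3*airybi(c), c)


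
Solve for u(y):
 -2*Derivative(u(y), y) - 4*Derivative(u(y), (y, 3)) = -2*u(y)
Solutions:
 u(y) = C1*exp(6^(1/3)*y*(-(9 + sqrt(87))^(1/3) + 6^(1/3)/(9 + sqrt(87))^(1/3))/12)*sin(2^(1/3)*3^(1/6)*y*(3*2^(1/3)/(9 + sqrt(87))^(1/3) + 3^(2/3)*(9 + sqrt(87))^(1/3))/12) + C2*exp(6^(1/3)*y*(-(9 + sqrt(87))^(1/3) + 6^(1/3)/(9 + sqrt(87))^(1/3))/12)*cos(2^(1/3)*3^(1/6)*y*(3*2^(1/3)/(9 + sqrt(87))^(1/3) + 3^(2/3)*(9 + sqrt(87))^(1/3))/12) + C3*exp(-6^(1/3)*y*(-(9 + sqrt(87))^(1/3) + 6^(1/3)/(9 + sqrt(87))^(1/3))/6)


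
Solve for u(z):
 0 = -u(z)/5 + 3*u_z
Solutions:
 u(z) = C1*exp(z/15)


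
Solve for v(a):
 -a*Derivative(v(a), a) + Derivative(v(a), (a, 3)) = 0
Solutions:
 v(a) = C1 + Integral(C2*airyai(a) + C3*airybi(a), a)


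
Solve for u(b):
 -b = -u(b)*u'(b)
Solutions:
 u(b) = -sqrt(C1 + b^2)
 u(b) = sqrt(C1 + b^2)


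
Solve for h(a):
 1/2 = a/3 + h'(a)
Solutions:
 h(a) = C1 - a^2/6 + a/2


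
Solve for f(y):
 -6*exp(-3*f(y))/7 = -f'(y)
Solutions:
 f(y) = log(C1 + 18*y/7)/3
 f(y) = log((-1 - sqrt(3)*I)*(C1 + 18*y/7)^(1/3)/2)
 f(y) = log((-1 + sqrt(3)*I)*(C1 + 18*y/7)^(1/3)/2)


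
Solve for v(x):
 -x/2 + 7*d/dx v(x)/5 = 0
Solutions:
 v(x) = C1 + 5*x^2/28


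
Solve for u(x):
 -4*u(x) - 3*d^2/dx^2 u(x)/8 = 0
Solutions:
 u(x) = C1*sin(4*sqrt(6)*x/3) + C2*cos(4*sqrt(6)*x/3)


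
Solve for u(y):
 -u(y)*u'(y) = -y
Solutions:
 u(y) = -sqrt(C1 + y^2)
 u(y) = sqrt(C1 + y^2)


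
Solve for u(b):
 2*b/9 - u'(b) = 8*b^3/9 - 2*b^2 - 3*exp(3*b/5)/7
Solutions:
 u(b) = C1 - 2*b^4/9 + 2*b^3/3 + b^2/9 + 5*exp(3*b/5)/7


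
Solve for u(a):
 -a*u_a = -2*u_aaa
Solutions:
 u(a) = C1 + Integral(C2*airyai(2^(2/3)*a/2) + C3*airybi(2^(2/3)*a/2), a)


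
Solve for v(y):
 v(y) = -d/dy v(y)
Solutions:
 v(y) = C1*exp(-y)


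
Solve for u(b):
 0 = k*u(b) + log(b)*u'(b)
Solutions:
 u(b) = C1*exp(-k*li(b))


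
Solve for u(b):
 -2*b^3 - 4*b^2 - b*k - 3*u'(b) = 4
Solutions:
 u(b) = C1 - b^4/6 - 4*b^3/9 - b^2*k/6 - 4*b/3


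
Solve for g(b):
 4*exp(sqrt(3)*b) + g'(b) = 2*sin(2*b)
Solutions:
 g(b) = C1 - 4*sqrt(3)*exp(sqrt(3)*b)/3 - cos(2*b)


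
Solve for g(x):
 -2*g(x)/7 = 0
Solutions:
 g(x) = 0


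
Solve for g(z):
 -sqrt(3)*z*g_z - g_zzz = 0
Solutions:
 g(z) = C1 + Integral(C2*airyai(-3^(1/6)*z) + C3*airybi(-3^(1/6)*z), z)


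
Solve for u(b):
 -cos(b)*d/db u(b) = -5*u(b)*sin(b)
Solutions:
 u(b) = C1/cos(b)^5


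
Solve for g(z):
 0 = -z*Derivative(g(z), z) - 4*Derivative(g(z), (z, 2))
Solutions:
 g(z) = C1 + C2*erf(sqrt(2)*z/4)


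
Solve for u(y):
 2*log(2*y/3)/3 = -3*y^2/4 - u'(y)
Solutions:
 u(y) = C1 - y^3/4 - 2*y*log(y)/3 - 2*y*log(2)/3 + 2*y/3 + 2*y*log(3)/3


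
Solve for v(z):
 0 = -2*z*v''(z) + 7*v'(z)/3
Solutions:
 v(z) = C1 + C2*z^(13/6)


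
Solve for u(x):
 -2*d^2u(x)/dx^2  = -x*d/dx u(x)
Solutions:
 u(x) = C1 + C2*erfi(x/2)


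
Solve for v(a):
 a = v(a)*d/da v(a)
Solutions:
 v(a) = -sqrt(C1 + a^2)
 v(a) = sqrt(C1 + a^2)


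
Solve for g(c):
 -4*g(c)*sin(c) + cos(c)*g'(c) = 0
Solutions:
 g(c) = C1/cos(c)^4


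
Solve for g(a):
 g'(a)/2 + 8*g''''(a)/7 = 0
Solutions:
 g(a) = C1 + C4*exp(-2^(2/3)*7^(1/3)*a/4) + (C2*sin(2^(2/3)*sqrt(3)*7^(1/3)*a/8) + C3*cos(2^(2/3)*sqrt(3)*7^(1/3)*a/8))*exp(2^(2/3)*7^(1/3)*a/8)


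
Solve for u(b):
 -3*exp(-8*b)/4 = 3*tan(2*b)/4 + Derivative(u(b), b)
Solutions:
 u(b) = C1 - 3*log(tan(2*b)^2 + 1)/16 + 3*exp(-8*b)/32


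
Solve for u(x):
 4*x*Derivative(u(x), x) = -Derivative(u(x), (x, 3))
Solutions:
 u(x) = C1 + Integral(C2*airyai(-2^(2/3)*x) + C3*airybi(-2^(2/3)*x), x)


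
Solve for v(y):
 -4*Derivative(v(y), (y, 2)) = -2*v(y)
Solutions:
 v(y) = C1*exp(-sqrt(2)*y/2) + C2*exp(sqrt(2)*y/2)


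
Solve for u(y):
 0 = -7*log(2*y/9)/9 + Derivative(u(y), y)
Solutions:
 u(y) = C1 + 7*y*log(y)/9 - 14*y*log(3)/9 - 7*y/9 + 7*y*log(2)/9


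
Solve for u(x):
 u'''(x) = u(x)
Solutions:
 u(x) = C3*exp(x) + (C1*sin(sqrt(3)*x/2) + C2*cos(sqrt(3)*x/2))*exp(-x/2)


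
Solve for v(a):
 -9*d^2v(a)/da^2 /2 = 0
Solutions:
 v(a) = C1 + C2*a


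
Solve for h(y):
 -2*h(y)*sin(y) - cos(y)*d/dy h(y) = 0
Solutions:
 h(y) = C1*cos(y)^2


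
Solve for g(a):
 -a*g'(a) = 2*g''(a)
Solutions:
 g(a) = C1 + C2*erf(a/2)


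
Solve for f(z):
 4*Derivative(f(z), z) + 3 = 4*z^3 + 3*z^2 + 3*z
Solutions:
 f(z) = C1 + z^4/4 + z^3/4 + 3*z^2/8 - 3*z/4


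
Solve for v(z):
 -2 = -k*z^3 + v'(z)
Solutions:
 v(z) = C1 + k*z^4/4 - 2*z


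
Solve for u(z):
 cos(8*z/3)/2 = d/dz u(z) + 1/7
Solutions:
 u(z) = C1 - z/7 + 3*sin(8*z/3)/16


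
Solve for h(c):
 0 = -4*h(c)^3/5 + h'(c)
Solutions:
 h(c) = -sqrt(10)*sqrt(-1/(C1 + 4*c))/2
 h(c) = sqrt(10)*sqrt(-1/(C1 + 4*c))/2


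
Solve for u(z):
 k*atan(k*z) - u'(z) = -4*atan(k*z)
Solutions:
 u(z) = C1 + (k + 4)*Piecewise((z*atan(k*z) - log(k^2*z^2 + 1)/(2*k), Ne(k, 0)), (0, True))


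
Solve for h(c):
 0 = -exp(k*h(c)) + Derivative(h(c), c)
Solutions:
 h(c) = Piecewise((log(-1/(C1*k + c*k))/k, Ne(k, 0)), (nan, True))
 h(c) = Piecewise((C1 + c, Eq(k, 0)), (nan, True))


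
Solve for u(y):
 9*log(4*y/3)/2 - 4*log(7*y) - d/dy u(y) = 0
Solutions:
 u(y) = C1 + y*log(y)/2 - y*log(583443) - y/2 + y*log(3)/2 + 9*y*log(2)


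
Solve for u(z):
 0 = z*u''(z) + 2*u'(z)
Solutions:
 u(z) = C1 + C2/z


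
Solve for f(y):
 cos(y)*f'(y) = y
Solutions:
 f(y) = C1 + Integral(y/cos(y), y)


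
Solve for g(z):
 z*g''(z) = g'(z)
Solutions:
 g(z) = C1 + C2*z^2


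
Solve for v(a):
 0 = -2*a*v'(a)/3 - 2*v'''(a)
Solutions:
 v(a) = C1 + Integral(C2*airyai(-3^(2/3)*a/3) + C3*airybi(-3^(2/3)*a/3), a)


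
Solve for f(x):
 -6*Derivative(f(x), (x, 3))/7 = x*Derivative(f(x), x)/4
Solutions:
 f(x) = C1 + Integral(C2*airyai(-3^(2/3)*7^(1/3)*x/6) + C3*airybi(-3^(2/3)*7^(1/3)*x/6), x)


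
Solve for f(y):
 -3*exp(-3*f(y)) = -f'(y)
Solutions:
 f(y) = log(C1 + 9*y)/3
 f(y) = log((-3^(1/3) - 3^(5/6)*I)*(C1 + 3*y)^(1/3)/2)
 f(y) = log((-3^(1/3) + 3^(5/6)*I)*(C1 + 3*y)^(1/3)/2)


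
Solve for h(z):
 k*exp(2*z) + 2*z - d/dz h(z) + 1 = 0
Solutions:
 h(z) = C1 + k*exp(2*z)/2 + z^2 + z


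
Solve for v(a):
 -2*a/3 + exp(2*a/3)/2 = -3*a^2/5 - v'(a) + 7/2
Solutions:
 v(a) = C1 - a^3/5 + a^2/3 + 7*a/2 - 3*exp(2*a/3)/4


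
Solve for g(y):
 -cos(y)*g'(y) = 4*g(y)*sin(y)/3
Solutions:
 g(y) = C1*cos(y)^(4/3)


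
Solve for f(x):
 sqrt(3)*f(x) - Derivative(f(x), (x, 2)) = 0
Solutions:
 f(x) = C1*exp(-3^(1/4)*x) + C2*exp(3^(1/4)*x)


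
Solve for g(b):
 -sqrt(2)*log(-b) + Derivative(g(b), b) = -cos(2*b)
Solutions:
 g(b) = C1 + sqrt(2)*b*(log(-b) - 1) - sin(2*b)/2


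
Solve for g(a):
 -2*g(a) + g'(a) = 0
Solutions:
 g(a) = C1*exp(2*a)


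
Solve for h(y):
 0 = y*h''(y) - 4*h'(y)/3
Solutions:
 h(y) = C1 + C2*y^(7/3)


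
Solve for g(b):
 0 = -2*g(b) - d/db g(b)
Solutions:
 g(b) = C1*exp(-2*b)


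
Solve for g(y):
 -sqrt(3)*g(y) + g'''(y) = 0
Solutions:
 g(y) = C3*exp(3^(1/6)*y) + (C1*sin(3^(2/3)*y/2) + C2*cos(3^(2/3)*y/2))*exp(-3^(1/6)*y/2)


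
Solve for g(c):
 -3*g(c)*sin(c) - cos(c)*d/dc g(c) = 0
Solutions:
 g(c) = C1*cos(c)^3


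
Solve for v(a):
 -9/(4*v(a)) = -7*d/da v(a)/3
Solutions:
 v(a) = -sqrt(C1 + 378*a)/14
 v(a) = sqrt(C1 + 378*a)/14


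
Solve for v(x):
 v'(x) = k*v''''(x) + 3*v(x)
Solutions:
 v(x) = C1*exp(x*Piecewise((-sqrt(-(-1/k^2)^(1/3))/2 - sqrt((-1/k^2)^(1/3) - 2/(k*sqrt(-(-1/k^2)^(1/3))))/2, Eq(1/k, 0)), (-sqrt(2*(sqrt(-1/k^3 + 1/(256*k^4)) + 1/(16*k^2))^(1/3) + 2/(k*(sqrt(-1/k^3 + 1/(256*k^4)) + 1/(16*k^2))^(1/3)))/2 - sqrt(-2*(sqrt(-1/k^3 + 1/(256*k^4)) + 1/(16*k^2))^(1/3) - 2/(k*sqrt(2*(sqrt(-1/k^3 + 1/(256*k^4)) + 1/(16*k^2))^(1/3) + 2/(k*(sqrt(-1/k^3 + 1/(256*k^4)) + 1/(16*k^2))^(1/3)))) - 2/(k*(sqrt(-1/k^3 + 1/(256*k^4)) + 1/(16*k^2))^(1/3)))/2, True))) + C2*exp(x*Piecewise((-sqrt(-(-1/k^2)^(1/3))/2 + sqrt((-1/k^2)^(1/3) - 2/(k*sqrt(-(-1/k^2)^(1/3))))/2, Eq(1/k, 0)), (-sqrt(2*(sqrt(-1/k^3 + 1/(256*k^4)) + 1/(16*k^2))^(1/3) + 2/(k*(sqrt(-1/k^3 + 1/(256*k^4)) + 1/(16*k^2))^(1/3)))/2 + sqrt(-2*(sqrt(-1/k^3 + 1/(256*k^4)) + 1/(16*k^2))^(1/3) - 2/(k*sqrt(2*(sqrt(-1/k^3 + 1/(256*k^4)) + 1/(16*k^2))^(1/3) + 2/(k*(sqrt(-1/k^3 + 1/(256*k^4)) + 1/(16*k^2))^(1/3)))) - 2/(k*(sqrt(-1/k^3 + 1/(256*k^4)) + 1/(16*k^2))^(1/3)))/2, True))) + C3*exp(x*Piecewise((sqrt(-(-1/k^2)^(1/3))/2 - sqrt((-1/k^2)^(1/3) + 2/(k*sqrt(-(-1/k^2)^(1/3))))/2, Eq(1/k, 0)), (sqrt(2*(sqrt(-1/k^3 + 1/(256*k^4)) + 1/(16*k^2))^(1/3) + 2/(k*(sqrt(-1/k^3 + 1/(256*k^4)) + 1/(16*k^2))^(1/3)))/2 - sqrt(-2*(sqrt(-1/k^3 + 1/(256*k^4)) + 1/(16*k^2))^(1/3) + 2/(k*sqrt(2*(sqrt(-1/k^3 + 1/(256*k^4)) + 1/(16*k^2))^(1/3) + 2/(k*(sqrt(-1/k^3 + 1/(256*k^4)) + 1/(16*k^2))^(1/3)))) - 2/(k*(sqrt(-1/k^3 + 1/(256*k^4)) + 1/(16*k^2))^(1/3)))/2, True))) + C4*exp(x*Piecewise((sqrt(-(-1/k^2)^(1/3))/2 + sqrt((-1/k^2)^(1/3) + 2/(k*sqrt(-(-1/k^2)^(1/3))))/2, Eq(1/k, 0)), (sqrt(2*(sqrt(-1/k^3 + 1/(256*k^4)) + 1/(16*k^2))^(1/3) + 2/(k*(sqrt(-1/k^3 + 1/(256*k^4)) + 1/(16*k^2))^(1/3)))/2 + sqrt(-2*(sqrt(-1/k^3 + 1/(256*k^4)) + 1/(16*k^2))^(1/3) + 2/(k*sqrt(2*(sqrt(-1/k^3 + 1/(256*k^4)) + 1/(16*k^2))^(1/3) + 2/(k*(sqrt(-1/k^3 + 1/(256*k^4)) + 1/(16*k^2))^(1/3)))) - 2/(k*(sqrt(-1/k^3 + 1/(256*k^4)) + 1/(16*k^2))^(1/3)))/2, True)))


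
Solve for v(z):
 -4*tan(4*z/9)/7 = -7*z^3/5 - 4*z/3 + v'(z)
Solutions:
 v(z) = C1 + 7*z^4/20 + 2*z^2/3 + 9*log(cos(4*z/9))/7


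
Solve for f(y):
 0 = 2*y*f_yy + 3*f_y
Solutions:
 f(y) = C1 + C2/sqrt(y)


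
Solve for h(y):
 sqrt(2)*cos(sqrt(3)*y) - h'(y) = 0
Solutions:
 h(y) = C1 + sqrt(6)*sin(sqrt(3)*y)/3


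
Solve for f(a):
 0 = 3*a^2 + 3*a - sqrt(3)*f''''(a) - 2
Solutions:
 f(a) = C1 + C2*a + C3*a^2 + C4*a^3 + sqrt(3)*a^6/360 + sqrt(3)*a^5/120 - sqrt(3)*a^4/36


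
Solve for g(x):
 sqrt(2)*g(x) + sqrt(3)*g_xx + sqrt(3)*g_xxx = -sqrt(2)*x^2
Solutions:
 g(x) = C1*exp(x*(-2 + (1 + 9*sqrt(6)/2 + sqrt(-4 + (2 + 9*sqrt(6))^2)/2)^(-1/3) + (1 + 9*sqrt(6)/2 + sqrt(-4 + (2 + 9*sqrt(6))^2)/2)^(1/3))/6)*sin(sqrt(3)*x*(-(1 + 9*sqrt(6)/2 + sqrt(-4 + (2 + 9*sqrt(6))^2)/2)^(1/3) + (1 + 9*sqrt(6)/2 + sqrt(-4 + (2 + 9*sqrt(6))^2)/2)^(-1/3))/6) + C2*exp(x*(-2 + (1 + 9*sqrt(6)/2 + sqrt(-4 + (2 + 9*sqrt(6))^2)/2)^(-1/3) + (1 + 9*sqrt(6)/2 + sqrt(-4 + (2 + 9*sqrt(6))^2)/2)^(1/3))/6)*cos(sqrt(3)*x*(-(1 + 9*sqrt(6)/2 + sqrt(-4 + (2 + 9*sqrt(6))^2)/2)^(1/3) + (1 + 9*sqrt(6)/2 + sqrt(-4 + (2 + 9*sqrt(6))^2)/2)^(-1/3))/6) + C3*exp(-x*((1 + 9*sqrt(6)/2 + sqrt(-4 + (2 + 9*sqrt(6))^2)/2)^(-1/3) + 1 + (1 + 9*sqrt(6)/2 + sqrt(-4 + (2 + 9*sqrt(6))^2)/2)^(1/3))/3) - x^2 + sqrt(6)


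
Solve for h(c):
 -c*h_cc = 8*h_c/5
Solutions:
 h(c) = C1 + C2/c^(3/5)


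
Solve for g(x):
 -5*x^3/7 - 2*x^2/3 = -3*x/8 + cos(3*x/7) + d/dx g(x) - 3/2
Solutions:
 g(x) = C1 - 5*x^4/28 - 2*x^3/9 + 3*x^2/16 + 3*x/2 - 7*sin(3*x/7)/3


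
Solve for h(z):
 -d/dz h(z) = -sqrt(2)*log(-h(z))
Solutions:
 -li(-h(z)) = C1 + sqrt(2)*z


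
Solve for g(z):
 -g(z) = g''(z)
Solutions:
 g(z) = C1*sin(z) + C2*cos(z)


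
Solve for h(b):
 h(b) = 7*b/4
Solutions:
 h(b) = 7*b/4


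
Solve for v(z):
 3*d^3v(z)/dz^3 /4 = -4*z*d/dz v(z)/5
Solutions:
 v(z) = C1 + Integral(C2*airyai(-2*15^(2/3)*2^(1/3)*z/15) + C3*airybi(-2*15^(2/3)*2^(1/3)*z/15), z)


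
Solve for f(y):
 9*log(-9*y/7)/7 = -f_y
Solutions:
 f(y) = C1 - 9*y*log(-y)/7 + 9*y*(-2*log(3) + 1 + log(7))/7


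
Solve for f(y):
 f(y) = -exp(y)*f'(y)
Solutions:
 f(y) = C1*exp(exp(-y))


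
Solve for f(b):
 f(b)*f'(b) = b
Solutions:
 f(b) = -sqrt(C1 + b^2)
 f(b) = sqrt(C1 + b^2)


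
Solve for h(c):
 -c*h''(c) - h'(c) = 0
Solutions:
 h(c) = C1 + C2*log(c)


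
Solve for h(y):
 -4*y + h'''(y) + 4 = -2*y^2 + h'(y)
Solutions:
 h(y) = C1 + C2*exp(-y) + C3*exp(y) + 2*y^3/3 - 2*y^2 + 8*y


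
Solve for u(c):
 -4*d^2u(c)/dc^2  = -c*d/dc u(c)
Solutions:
 u(c) = C1 + C2*erfi(sqrt(2)*c/4)


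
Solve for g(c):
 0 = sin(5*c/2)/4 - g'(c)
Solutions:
 g(c) = C1 - cos(5*c/2)/10


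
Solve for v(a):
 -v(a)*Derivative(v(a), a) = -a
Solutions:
 v(a) = -sqrt(C1 + a^2)
 v(a) = sqrt(C1 + a^2)


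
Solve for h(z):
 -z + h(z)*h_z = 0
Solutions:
 h(z) = -sqrt(C1 + z^2)
 h(z) = sqrt(C1 + z^2)


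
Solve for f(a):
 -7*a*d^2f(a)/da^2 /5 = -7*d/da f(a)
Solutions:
 f(a) = C1 + C2*a^6


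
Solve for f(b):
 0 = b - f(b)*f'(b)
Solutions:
 f(b) = -sqrt(C1 + b^2)
 f(b) = sqrt(C1 + b^2)


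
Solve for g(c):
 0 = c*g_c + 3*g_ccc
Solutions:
 g(c) = C1 + Integral(C2*airyai(-3^(2/3)*c/3) + C3*airybi(-3^(2/3)*c/3), c)


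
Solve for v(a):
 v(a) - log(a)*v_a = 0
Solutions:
 v(a) = C1*exp(li(a))


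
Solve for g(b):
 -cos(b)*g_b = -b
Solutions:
 g(b) = C1 + Integral(b/cos(b), b)


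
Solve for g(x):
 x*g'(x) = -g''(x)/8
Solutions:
 g(x) = C1 + C2*erf(2*x)


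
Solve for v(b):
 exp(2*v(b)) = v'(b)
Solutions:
 v(b) = log(-sqrt(-1/(C1 + b))) - log(2)/2
 v(b) = log(-1/(C1 + b))/2 - log(2)/2


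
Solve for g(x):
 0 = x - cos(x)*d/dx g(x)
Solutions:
 g(x) = C1 + Integral(x/cos(x), x)


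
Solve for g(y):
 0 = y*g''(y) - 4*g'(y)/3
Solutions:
 g(y) = C1 + C2*y^(7/3)


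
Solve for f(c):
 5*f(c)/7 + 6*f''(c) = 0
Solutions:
 f(c) = C1*sin(sqrt(210)*c/42) + C2*cos(sqrt(210)*c/42)


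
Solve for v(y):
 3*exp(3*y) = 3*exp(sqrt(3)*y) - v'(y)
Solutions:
 v(y) = C1 - exp(3*y) + sqrt(3)*exp(sqrt(3)*y)


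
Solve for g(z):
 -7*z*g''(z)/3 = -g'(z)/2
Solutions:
 g(z) = C1 + C2*z^(17/14)


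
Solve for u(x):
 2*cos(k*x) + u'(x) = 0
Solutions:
 u(x) = C1 - 2*sin(k*x)/k


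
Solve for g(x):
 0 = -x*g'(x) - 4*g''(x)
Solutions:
 g(x) = C1 + C2*erf(sqrt(2)*x/4)


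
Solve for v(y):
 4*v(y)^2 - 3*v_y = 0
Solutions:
 v(y) = -3/(C1 + 4*y)


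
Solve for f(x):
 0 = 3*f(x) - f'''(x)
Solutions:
 f(x) = C3*exp(3^(1/3)*x) + (C1*sin(3^(5/6)*x/2) + C2*cos(3^(5/6)*x/2))*exp(-3^(1/3)*x/2)


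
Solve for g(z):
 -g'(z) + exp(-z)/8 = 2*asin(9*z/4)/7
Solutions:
 g(z) = C1 - 2*z*asin(9*z/4)/7 - 2*sqrt(16 - 81*z^2)/63 - exp(-z)/8


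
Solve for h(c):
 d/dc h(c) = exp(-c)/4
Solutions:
 h(c) = C1 - exp(-c)/4


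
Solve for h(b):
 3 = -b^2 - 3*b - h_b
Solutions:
 h(b) = C1 - b^3/3 - 3*b^2/2 - 3*b


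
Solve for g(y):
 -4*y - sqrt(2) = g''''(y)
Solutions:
 g(y) = C1 + C2*y + C3*y^2 + C4*y^3 - y^5/30 - sqrt(2)*y^4/24


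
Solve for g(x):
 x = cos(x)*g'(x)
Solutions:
 g(x) = C1 + Integral(x/cos(x), x)


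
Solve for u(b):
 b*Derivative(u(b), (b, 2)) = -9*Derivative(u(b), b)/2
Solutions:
 u(b) = C1 + C2/b^(7/2)


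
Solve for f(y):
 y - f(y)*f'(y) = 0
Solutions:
 f(y) = -sqrt(C1 + y^2)
 f(y) = sqrt(C1 + y^2)


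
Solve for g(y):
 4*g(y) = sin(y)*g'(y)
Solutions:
 g(y) = C1*(cos(y)^2 - 2*cos(y) + 1)/(cos(y)^2 + 2*cos(y) + 1)


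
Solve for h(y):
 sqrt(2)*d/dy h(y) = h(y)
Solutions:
 h(y) = C1*exp(sqrt(2)*y/2)


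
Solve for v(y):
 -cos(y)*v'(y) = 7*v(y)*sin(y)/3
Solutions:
 v(y) = C1*cos(y)^(7/3)


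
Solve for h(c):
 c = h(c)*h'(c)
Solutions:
 h(c) = -sqrt(C1 + c^2)
 h(c) = sqrt(C1 + c^2)


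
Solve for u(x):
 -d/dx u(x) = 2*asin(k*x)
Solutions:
 u(x) = C1 - 2*Piecewise((x*asin(k*x) + sqrt(-k^2*x^2 + 1)/k, Ne(k, 0)), (0, True))


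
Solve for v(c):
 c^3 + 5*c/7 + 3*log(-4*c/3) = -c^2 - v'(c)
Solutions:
 v(c) = C1 - c^4/4 - c^3/3 - 5*c^2/14 - 3*c*log(-c) + 3*c*(-2*log(2) + 1 + log(3))


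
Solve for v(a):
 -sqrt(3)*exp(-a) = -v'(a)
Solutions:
 v(a) = C1 - sqrt(3)*exp(-a)


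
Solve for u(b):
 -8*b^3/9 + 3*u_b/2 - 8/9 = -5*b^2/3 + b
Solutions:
 u(b) = C1 + 4*b^4/27 - 10*b^3/27 + b^2/3 + 16*b/27


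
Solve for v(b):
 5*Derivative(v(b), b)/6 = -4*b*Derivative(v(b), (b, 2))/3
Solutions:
 v(b) = C1 + C2*b^(3/8)


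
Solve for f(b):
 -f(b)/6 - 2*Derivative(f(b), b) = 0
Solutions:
 f(b) = C1*exp(-b/12)


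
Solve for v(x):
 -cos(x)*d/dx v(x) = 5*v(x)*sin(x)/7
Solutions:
 v(x) = C1*cos(x)^(5/7)


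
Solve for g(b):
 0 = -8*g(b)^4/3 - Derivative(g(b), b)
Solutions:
 g(b) = (-1 - sqrt(3)*I)*(1/(C1 + 8*b))^(1/3)/2
 g(b) = (-1 + sqrt(3)*I)*(1/(C1 + 8*b))^(1/3)/2
 g(b) = (1/(C1 + 8*b))^(1/3)


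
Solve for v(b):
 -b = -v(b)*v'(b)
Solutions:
 v(b) = -sqrt(C1 + b^2)
 v(b) = sqrt(C1 + b^2)


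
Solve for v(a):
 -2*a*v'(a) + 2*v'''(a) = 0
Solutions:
 v(a) = C1 + Integral(C2*airyai(a) + C3*airybi(a), a)


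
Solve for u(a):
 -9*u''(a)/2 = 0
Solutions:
 u(a) = C1 + C2*a


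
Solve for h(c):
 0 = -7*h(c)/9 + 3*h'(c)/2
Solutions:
 h(c) = C1*exp(14*c/27)


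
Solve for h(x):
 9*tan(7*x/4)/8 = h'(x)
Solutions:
 h(x) = C1 - 9*log(cos(7*x/4))/14


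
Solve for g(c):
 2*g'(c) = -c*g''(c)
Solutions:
 g(c) = C1 + C2/c


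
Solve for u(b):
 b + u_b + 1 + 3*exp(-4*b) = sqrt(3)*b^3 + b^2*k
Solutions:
 u(b) = C1 + sqrt(3)*b^4/4 + b^3*k/3 - b^2/2 - b + 3*exp(-4*b)/4


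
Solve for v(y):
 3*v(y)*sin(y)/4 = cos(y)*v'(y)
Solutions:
 v(y) = C1/cos(y)^(3/4)


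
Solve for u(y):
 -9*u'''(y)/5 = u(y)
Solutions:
 u(y) = C3*exp(-15^(1/3)*y/3) + (C1*sin(3^(5/6)*5^(1/3)*y/6) + C2*cos(3^(5/6)*5^(1/3)*y/6))*exp(15^(1/3)*y/6)


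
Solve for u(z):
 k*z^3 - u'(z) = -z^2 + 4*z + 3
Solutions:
 u(z) = C1 + k*z^4/4 + z^3/3 - 2*z^2 - 3*z


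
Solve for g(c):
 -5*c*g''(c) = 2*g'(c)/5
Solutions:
 g(c) = C1 + C2*c^(23/25)


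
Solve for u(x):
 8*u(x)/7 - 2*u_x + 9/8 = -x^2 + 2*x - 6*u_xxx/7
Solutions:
 u(x) = C1*exp(x) + C2*exp(x*(-3 + sqrt(57))/6) + C3*exp(-x*(3 + sqrt(57))/6) - 7*x^2/8 - 21*x/16 - 105/32


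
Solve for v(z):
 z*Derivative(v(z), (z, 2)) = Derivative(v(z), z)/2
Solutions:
 v(z) = C1 + C2*z^(3/2)


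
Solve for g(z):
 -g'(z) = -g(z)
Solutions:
 g(z) = C1*exp(z)


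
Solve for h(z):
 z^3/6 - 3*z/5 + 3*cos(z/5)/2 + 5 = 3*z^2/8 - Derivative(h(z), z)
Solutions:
 h(z) = C1 - z^4/24 + z^3/8 + 3*z^2/10 - 5*z - 15*sin(z/5)/2


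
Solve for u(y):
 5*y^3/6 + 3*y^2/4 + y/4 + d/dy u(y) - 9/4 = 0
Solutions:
 u(y) = C1 - 5*y^4/24 - y^3/4 - y^2/8 + 9*y/4


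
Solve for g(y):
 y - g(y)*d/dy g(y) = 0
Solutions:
 g(y) = -sqrt(C1 + y^2)
 g(y) = sqrt(C1 + y^2)


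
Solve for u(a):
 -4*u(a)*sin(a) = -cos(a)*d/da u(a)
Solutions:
 u(a) = C1/cos(a)^4


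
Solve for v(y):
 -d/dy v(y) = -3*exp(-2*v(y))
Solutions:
 v(y) = log(-sqrt(C1 + 6*y))
 v(y) = log(C1 + 6*y)/2


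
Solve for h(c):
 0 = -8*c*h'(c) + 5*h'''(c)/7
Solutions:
 h(c) = C1 + Integral(C2*airyai(2*5^(2/3)*7^(1/3)*c/5) + C3*airybi(2*5^(2/3)*7^(1/3)*c/5), c)


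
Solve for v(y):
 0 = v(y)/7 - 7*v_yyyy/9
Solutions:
 v(y) = C1*exp(-sqrt(21)*y/7) + C2*exp(sqrt(21)*y/7) + C3*sin(sqrt(21)*y/7) + C4*cos(sqrt(21)*y/7)


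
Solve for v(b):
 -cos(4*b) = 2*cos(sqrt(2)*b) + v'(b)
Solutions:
 v(b) = C1 - sin(4*b)/4 - sqrt(2)*sin(sqrt(2)*b)


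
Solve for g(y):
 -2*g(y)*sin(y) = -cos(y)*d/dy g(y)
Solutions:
 g(y) = C1/cos(y)^2


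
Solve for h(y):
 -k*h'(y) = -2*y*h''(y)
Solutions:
 h(y) = C1 + y^(re(k)/2 + 1)*(C2*sin(log(y)*Abs(im(k))/2) + C3*cos(log(y)*im(k)/2))


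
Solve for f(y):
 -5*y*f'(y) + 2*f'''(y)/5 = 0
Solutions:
 f(y) = C1 + Integral(C2*airyai(10^(2/3)*y/2) + C3*airybi(10^(2/3)*y/2), y)


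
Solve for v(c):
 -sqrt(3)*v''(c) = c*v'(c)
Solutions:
 v(c) = C1 + C2*erf(sqrt(2)*3^(3/4)*c/6)


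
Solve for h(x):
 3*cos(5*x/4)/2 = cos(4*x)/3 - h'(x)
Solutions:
 h(x) = C1 - 6*sin(5*x/4)/5 + sin(4*x)/12


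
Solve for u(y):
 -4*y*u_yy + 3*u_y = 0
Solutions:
 u(y) = C1 + C2*y^(7/4)


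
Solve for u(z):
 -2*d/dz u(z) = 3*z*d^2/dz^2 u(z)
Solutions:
 u(z) = C1 + C2*z^(1/3)


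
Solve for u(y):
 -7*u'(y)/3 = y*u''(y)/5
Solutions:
 u(y) = C1 + C2/y^(32/3)


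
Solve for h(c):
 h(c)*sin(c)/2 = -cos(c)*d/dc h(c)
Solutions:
 h(c) = C1*sqrt(cos(c))


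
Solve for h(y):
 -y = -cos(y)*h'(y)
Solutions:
 h(y) = C1 + Integral(y/cos(y), y)


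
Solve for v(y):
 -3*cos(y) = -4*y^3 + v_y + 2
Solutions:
 v(y) = C1 + y^4 - 2*y - 3*sin(y)


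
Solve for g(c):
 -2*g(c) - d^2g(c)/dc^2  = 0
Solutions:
 g(c) = C1*sin(sqrt(2)*c) + C2*cos(sqrt(2)*c)


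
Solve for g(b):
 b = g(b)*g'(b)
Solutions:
 g(b) = -sqrt(C1 + b^2)
 g(b) = sqrt(C1 + b^2)


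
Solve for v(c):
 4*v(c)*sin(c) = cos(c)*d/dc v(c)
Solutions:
 v(c) = C1/cos(c)^4


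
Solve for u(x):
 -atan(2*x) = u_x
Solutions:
 u(x) = C1 - x*atan(2*x) + log(4*x^2 + 1)/4


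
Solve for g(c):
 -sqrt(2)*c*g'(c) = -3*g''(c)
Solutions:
 g(c) = C1 + C2*erfi(2^(3/4)*sqrt(3)*c/6)


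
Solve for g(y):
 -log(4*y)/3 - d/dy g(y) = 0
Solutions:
 g(y) = C1 - y*log(y)/3 - 2*y*log(2)/3 + y/3


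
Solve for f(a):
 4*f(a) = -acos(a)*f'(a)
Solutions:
 f(a) = C1*exp(-4*Integral(1/acos(a), a))


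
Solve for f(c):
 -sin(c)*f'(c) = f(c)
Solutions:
 f(c) = C1*sqrt(cos(c) + 1)/sqrt(cos(c) - 1)


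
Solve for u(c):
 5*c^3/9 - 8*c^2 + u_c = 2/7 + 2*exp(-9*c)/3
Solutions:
 u(c) = C1 - 5*c^4/36 + 8*c^3/3 + 2*c/7 - 2*exp(-9*c)/27


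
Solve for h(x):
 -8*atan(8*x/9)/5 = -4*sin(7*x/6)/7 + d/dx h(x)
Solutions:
 h(x) = C1 - 8*x*atan(8*x/9)/5 + 9*log(64*x^2 + 81)/10 - 24*cos(7*x/6)/49


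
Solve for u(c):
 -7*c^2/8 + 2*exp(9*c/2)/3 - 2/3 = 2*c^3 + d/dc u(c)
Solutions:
 u(c) = C1 - c^4/2 - 7*c^3/24 - 2*c/3 + 4*exp(9*c/2)/27


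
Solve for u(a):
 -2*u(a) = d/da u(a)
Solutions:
 u(a) = C1*exp(-2*a)


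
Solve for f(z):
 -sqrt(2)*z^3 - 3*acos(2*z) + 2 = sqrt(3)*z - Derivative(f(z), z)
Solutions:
 f(z) = C1 + sqrt(2)*z^4/4 + sqrt(3)*z^2/2 + 3*z*acos(2*z) - 2*z - 3*sqrt(1 - 4*z^2)/2


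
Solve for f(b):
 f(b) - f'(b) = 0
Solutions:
 f(b) = C1*exp(b)


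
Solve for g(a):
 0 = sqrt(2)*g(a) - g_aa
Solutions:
 g(a) = C1*exp(-2^(1/4)*a) + C2*exp(2^(1/4)*a)


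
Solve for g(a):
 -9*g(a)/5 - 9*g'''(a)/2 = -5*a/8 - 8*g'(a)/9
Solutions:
 g(a) = C1*exp(a*(80*45^(1/3)/(sqrt(42739521) + 6561)^(1/3) + 75^(1/3)*(sqrt(42739521) + 6561)^(1/3))/270)*sin(3^(1/6)*5^(1/3)*a*(-3^(2/3)*5^(1/3)*(sqrt(42739521) + 6561)^(1/3) + 240/(sqrt(42739521) + 6561)^(1/3))/270) + C2*exp(a*(80*45^(1/3)/(sqrt(42739521) + 6561)^(1/3) + 75^(1/3)*(sqrt(42739521) + 6561)^(1/3))/270)*cos(3^(1/6)*5^(1/3)*a*(-3^(2/3)*5^(1/3)*(sqrt(42739521) + 6561)^(1/3) + 240/(sqrt(42739521) + 6561)^(1/3))/270) + C3*exp(-a*(80*45^(1/3)/(sqrt(42739521) + 6561)^(1/3) + 75^(1/3)*(sqrt(42739521) + 6561)^(1/3))/135) + 25*a/72 + 125/729


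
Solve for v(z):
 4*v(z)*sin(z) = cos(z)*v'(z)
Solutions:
 v(z) = C1/cos(z)^4


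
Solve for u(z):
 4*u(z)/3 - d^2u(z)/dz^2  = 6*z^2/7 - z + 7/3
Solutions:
 u(z) = C1*exp(-2*sqrt(3)*z/3) + C2*exp(2*sqrt(3)*z/3) + 9*z^2/14 - 3*z/4 + 19/7


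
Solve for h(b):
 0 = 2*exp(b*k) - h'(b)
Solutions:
 h(b) = C1 + 2*exp(b*k)/k


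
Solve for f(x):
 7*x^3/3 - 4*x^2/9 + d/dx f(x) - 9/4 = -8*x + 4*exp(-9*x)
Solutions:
 f(x) = C1 - 7*x^4/12 + 4*x^3/27 - 4*x^2 + 9*x/4 - 4*exp(-9*x)/9


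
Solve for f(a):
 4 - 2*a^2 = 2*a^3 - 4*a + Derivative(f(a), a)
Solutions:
 f(a) = C1 - a^4/2 - 2*a^3/3 + 2*a^2 + 4*a


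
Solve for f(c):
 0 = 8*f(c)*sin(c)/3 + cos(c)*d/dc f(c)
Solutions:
 f(c) = C1*cos(c)^(8/3)


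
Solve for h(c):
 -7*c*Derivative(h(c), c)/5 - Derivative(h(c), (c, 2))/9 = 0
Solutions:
 h(c) = C1 + C2*erf(3*sqrt(70)*c/10)


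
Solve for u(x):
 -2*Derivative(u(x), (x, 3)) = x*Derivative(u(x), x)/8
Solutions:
 u(x) = C1 + Integral(C2*airyai(-2^(2/3)*x/4) + C3*airybi(-2^(2/3)*x/4), x)


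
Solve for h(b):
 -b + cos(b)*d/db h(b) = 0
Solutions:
 h(b) = C1 + Integral(b/cos(b), b)


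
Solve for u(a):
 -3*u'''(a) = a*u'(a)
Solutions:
 u(a) = C1 + Integral(C2*airyai(-3^(2/3)*a/3) + C3*airybi(-3^(2/3)*a/3), a)


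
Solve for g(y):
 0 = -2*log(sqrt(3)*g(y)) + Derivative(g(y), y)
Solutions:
 -Integral(1/(2*log(_y) + log(3)), (_y, g(y))) = C1 - y


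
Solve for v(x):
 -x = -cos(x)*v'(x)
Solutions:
 v(x) = C1 + Integral(x/cos(x), x)


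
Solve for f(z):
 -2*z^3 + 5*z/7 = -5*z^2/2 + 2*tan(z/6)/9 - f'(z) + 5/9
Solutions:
 f(z) = C1 + z^4/2 - 5*z^3/6 - 5*z^2/14 + 5*z/9 - 4*log(cos(z/6))/3


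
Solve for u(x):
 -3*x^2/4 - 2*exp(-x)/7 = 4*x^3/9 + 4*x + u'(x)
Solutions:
 u(x) = C1 - x^4/9 - x^3/4 - 2*x^2 + 2*exp(-x)/7


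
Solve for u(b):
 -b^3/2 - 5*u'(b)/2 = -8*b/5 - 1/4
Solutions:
 u(b) = C1 - b^4/20 + 8*b^2/25 + b/10


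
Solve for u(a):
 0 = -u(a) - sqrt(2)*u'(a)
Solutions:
 u(a) = C1*exp(-sqrt(2)*a/2)


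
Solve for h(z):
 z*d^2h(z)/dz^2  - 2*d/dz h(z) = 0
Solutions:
 h(z) = C1 + C2*z^3


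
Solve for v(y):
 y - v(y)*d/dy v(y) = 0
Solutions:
 v(y) = -sqrt(C1 + y^2)
 v(y) = sqrt(C1 + y^2)


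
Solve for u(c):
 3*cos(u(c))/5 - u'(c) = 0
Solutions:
 -3*c/5 - log(sin(u(c)) - 1)/2 + log(sin(u(c)) + 1)/2 = C1


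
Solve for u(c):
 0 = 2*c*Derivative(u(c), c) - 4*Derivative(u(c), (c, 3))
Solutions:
 u(c) = C1 + Integral(C2*airyai(2^(2/3)*c/2) + C3*airybi(2^(2/3)*c/2), c)


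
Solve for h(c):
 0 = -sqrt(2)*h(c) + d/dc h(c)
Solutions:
 h(c) = C1*exp(sqrt(2)*c)


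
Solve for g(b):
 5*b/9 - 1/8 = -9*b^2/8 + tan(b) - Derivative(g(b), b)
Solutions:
 g(b) = C1 - 3*b^3/8 - 5*b^2/18 + b/8 - log(cos(b))


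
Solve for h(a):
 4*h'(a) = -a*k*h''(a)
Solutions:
 h(a) = C1 + a^(((re(k) - 4)*re(k) + im(k)^2)/(re(k)^2 + im(k)^2))*(C2*sin(4*log(a)*Abs(im(k))/(re(k)^2 + im(k)^2)) + C3*cos(4*log(a)*im(k)/(re(k)^2 + im(k)^2)))


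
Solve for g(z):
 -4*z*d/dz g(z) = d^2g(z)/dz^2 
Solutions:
 g(z) = C1 + C2*erf(sqrt(2)*z)


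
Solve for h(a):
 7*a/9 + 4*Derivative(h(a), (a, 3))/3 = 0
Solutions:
 h(a) = C1 + C2*a + C3*a^2 - 7*a^4/288


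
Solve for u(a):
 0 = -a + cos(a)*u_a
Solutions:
 u(a) = C1 + Integral(a/cos(a), a)


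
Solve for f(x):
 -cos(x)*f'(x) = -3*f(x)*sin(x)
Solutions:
 f(x) = C1/cos(x)^3


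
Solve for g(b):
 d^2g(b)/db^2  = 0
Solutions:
 g(b) = C1 + C2*b


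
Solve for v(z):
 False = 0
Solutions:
 v(z) = C1 + 2*z*acos(-2*z) + zoo*z + sqrt(1 - 4*z^2)


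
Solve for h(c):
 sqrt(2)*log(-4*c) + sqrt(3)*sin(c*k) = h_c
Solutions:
 h(c) = C1 + sqrt(2)*c*(log(-c) - 1) + 2*sqrt(2)*c*log(2) + sqrt(3)*Piecewise((-cos(c*k)/k, Ne(k, 0)), (0, True))


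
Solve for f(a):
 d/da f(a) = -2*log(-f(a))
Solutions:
 -li(-f(a)) = C1 - 2*a


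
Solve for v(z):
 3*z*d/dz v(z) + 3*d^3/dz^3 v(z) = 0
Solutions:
 v(z) = C1 + Integral(C2*airyai(-z) + C3*airybi(-z), z)


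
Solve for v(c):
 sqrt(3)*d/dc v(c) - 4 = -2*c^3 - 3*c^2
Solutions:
 v(c) = C1 - sqrt(3)*c^4/6 - sqrt(3)*c^3/3 + 4*sqrt(3)*c/3


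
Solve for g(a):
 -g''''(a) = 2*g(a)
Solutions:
 g(a) = (C1*sin(2^(3/4)*a/2) + C2*cos(2^(3/4)*a/2))*exp(-2^(3/4)*a/2) + (C3*sin(2^(3/4)*a/2) + C4*cos(2^(3/4)*a/2))*exp(2^(3/4)*a/2)


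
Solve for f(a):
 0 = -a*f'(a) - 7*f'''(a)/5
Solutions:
 f(a) = C1 + Integral(C2*airyai(-5^(1/3)*7^(2/3)*a/7) + C3*airybi(-5^(1/3)*7^(2/3)*a/7), a)


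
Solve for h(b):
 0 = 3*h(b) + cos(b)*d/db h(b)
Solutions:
 h(b) = C1*(sin(b) - 1)^(3/2)/(sin(b) + 1)^(3/2)


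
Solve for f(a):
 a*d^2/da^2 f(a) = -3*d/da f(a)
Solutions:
 f(a) = C1 + C2/a^2


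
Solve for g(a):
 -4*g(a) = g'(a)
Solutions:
 g(a) = C1*exp(-4*a)


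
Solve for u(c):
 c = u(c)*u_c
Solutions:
 u(c) = -sqrt(C1 + c^2)
 u(c) = sqrt(C1 + c^2)


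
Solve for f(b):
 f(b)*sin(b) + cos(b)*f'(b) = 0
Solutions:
 f(b) = C1*cos(b)


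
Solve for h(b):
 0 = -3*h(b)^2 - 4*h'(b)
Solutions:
 h(b) = 4/(C1 + 3*b)


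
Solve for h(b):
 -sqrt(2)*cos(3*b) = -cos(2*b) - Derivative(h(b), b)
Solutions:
 h(b) = C1 - sin(2*b)/2 + sqrt(2)*sin(3*b)/3


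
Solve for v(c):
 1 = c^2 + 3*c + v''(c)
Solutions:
 v(c) = C1 + C2*c - c^4/12 - c^3/2 + c^2/2


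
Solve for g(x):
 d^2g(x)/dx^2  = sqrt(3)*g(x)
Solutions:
 g(x) = C1*exp(-3^(1/4)*x) + C2*exp(3^(1/4)*x)
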